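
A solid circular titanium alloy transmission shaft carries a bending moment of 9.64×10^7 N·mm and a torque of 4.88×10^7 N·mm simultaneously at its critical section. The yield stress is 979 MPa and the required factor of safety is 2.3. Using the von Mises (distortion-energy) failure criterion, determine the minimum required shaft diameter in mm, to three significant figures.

d = 136 mm

σ_allow = σ_y/n = 979/2.3 = 425.7 MPa.
For a solid shaft σ_b = 32M/(πd³) and τ = 16T/(πd³), so the von Mises stress is σ' = (16/πd³)·√(4M²+3T²).
√(4M²+3T²) = √(4×(9.640×10^7)² + 3×(4.880×10^7)²) = 2.105×10^8 N·mm.
d³ = 16×2.105×10^8/(π×425.7) = 2.519×10^6 mm³.
d = 136.1 mm.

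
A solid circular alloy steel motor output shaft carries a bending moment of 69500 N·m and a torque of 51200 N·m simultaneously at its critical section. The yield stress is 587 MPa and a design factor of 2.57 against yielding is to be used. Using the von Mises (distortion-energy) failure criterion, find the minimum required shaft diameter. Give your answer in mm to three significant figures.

σ_allow = σ_y/n = 587/2.57 = 228.4 MPa.
For a solid shaft σ_b = 32M/(πd³) and τ = 16T/(πd³), so the von Mises stress is σ' = (16/πd³)·√(4M²+3T²).
√(4M²+3T²) = √(4×(6.950×10^7)² + 3×(5.120×10^7)²) = 1.649×10^8 N·mm.
d³ = 16×1.649×10^8/(π×228.4) = 3.676×10^6 mm³.
d = 154.3 mm.

d = 154 mm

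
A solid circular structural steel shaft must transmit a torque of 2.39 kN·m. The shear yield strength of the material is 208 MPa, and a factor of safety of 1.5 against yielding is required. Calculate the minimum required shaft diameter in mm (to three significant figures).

d = 44.4 mm

Allowable shear stress τ_allow = 208/1.5 = 138.7 MPa.
For a solid shaft τ = 16T/(πd³), so d³ = 16T/(π τ_allow) = 16×2390000/(π×138.7) = 87780 mm³.
d = (87780)^(1/3) = 44.44 mm.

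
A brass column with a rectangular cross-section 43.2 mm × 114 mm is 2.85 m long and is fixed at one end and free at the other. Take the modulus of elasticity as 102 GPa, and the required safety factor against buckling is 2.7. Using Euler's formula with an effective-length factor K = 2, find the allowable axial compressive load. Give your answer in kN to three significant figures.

Buckling occurs about the weak axis: I_min = h·b³/12 = 114×43.2³/12 = 765900 mm⁴ (b = 43.2 mm is the smaller dimension).
Effective length L_e = KL = 2×2.85 m = 5700 mm.
Euler critical load P_cr = π²EI/L_e² = π²×102000×765900/5700² = 23730 N.
P_allow = P_cr/n = 23730/2.7 = 8789 N.

P_allow = 8.79 kN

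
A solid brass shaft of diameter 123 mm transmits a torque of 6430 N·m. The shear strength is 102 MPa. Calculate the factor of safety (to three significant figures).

n = 5.80

τ = 16T/(πd³) = 16×6430000/(π×123³) = 17.60 MPa.
n = τ_limit/τ = 102/17.60 = 5.796.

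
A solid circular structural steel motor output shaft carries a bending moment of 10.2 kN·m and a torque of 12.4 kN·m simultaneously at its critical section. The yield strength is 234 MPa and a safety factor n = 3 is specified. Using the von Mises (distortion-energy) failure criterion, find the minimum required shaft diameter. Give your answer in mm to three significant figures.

d = 125 mm

σ_allow = σ_y/n = 234/3 = 78.00 MPa.
For a solid shaft σ_b = 32M/(πd³) and τ = 16T/(πd³), so the von Mises stress is σ' = (16/πd³)·√(4M²+3T²).
√(4M²+3T²) = √(4×(1.020×10^7)² + 3×(1.240×10^7)²) = 2.962×10^7 N·mm.
d³ = 16×2.962×10^7/(π×78.00) = 1.934×10^6 mm³.
d = 124.6 mm.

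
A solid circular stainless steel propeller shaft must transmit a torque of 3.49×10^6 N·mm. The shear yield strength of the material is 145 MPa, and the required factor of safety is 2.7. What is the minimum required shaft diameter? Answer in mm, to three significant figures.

Allowable shear stress τ_allow = 145/2.7 = 53.70 MPa.
For a solid shaft τ = 16T/(πd³), so d³ = 16T/(π τ_allow) = 16×3490000/(π×53.70) = 331000 mm³.
d = (331000)^(1/3) = 69.17 mm.

d = 69.2 mm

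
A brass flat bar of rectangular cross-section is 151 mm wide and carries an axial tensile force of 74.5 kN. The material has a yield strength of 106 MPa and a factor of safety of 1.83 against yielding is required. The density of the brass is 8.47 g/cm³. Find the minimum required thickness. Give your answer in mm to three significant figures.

t = 8.52 mm

σ_allow = 106/1.83 = 57.92 MPa.
Required area A = F/σ_allow = 74500/57.92 = 1286 mm².
t = A/w = 1286/151 = 8.518 mm.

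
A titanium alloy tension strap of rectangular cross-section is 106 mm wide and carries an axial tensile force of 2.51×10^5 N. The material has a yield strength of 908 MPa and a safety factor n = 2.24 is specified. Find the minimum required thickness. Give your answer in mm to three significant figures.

t = 5.84 mm

σ_allow = 908/2.24 = 405.4 MPa.
Required area A = F/σ_allow = 251000/405.4 = 619.2 mm².
t = A/w = 619.2/106 = 5.842 mm.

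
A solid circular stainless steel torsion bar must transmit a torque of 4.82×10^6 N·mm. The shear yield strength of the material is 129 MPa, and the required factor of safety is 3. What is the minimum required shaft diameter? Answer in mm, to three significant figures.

Allowable shear stress τ_allow = 129/3 = 43.00 MPa.
For a solid shaft τ = 16T/(πd³), so d³ = 16T/(π τ_allow) = 16×4820000/(π×43.00) = 570900 mm³.
d = (570900)^(1/3) = 82.96 mm.

d = 83.0 mm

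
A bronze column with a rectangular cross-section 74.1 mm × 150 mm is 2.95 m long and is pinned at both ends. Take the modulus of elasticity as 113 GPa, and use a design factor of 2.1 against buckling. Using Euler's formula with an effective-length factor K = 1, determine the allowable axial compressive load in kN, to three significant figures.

P_allow = 310 kN

Buckling occurs about the weak axis: I_min = h·b³/12 = 150×74.1³/12 = 5.086×10^6 mm⁴ (b = 74.1 mm is the smaller dimension).
Effective length L_e = KL = 1×2.95 m = 2950 mm.
Euler critical load P_cr = π²EI/L_e² = π²×113000×5.086×10^6/2950² = 651800 N.
P_allow = P_cr/n = 651800/2.1 = 310400 N.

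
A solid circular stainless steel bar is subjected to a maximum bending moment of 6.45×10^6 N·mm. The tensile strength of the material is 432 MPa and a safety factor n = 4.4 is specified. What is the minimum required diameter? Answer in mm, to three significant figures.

d = 87.5 mm

σ_allow = 432/4.4 = 98.18 MPa.
For a solid circular section σ = 32M/(πd³), so d³ = 32M/(π σ_allow) = 32×6450000/(π×98.18) = 669200 mm³.
d = 87.47 mm.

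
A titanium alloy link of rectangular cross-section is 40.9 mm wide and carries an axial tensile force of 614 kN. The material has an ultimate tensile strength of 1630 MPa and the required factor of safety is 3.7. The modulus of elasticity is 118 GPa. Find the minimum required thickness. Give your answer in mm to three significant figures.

t = 34.1 mm

σ_allow = 1630/3.7 = 440.5 MPa.
Required area A = F/σ_allow = 614000/440.5 = 1394 mm².
t = A/w = 1394/40.9 = 34.08 mm.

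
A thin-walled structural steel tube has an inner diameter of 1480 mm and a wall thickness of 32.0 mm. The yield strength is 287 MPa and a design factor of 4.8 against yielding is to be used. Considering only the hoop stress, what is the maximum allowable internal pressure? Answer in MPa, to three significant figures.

p_allow = 2.59 MPa

σ_allow = 287/4.8 = 59.79 MPa.
σ_h = pD/(2t) → p_allow = 2σ_allow t/D = 2×59.79×32.0/1480 = 2.586 MPa.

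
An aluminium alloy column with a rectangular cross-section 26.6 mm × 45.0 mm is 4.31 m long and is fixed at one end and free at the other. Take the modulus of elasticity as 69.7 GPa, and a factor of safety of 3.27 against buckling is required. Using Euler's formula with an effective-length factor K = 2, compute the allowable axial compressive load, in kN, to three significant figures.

Buckling occurs about the weak axis: I_min = h·b³/12 = 45.0×26.6³/12 = 70580 mm⁴ (b = 26.6 mm is the smaller dimension).
Effective length L_e = KL = 2×4.31 m = 8620 mm.
Euler critical load P_cr = π²EI/L_e² = π²×69700×70580/8620² = 653.4 N.
P_allow = P_cr/n = 653.4/3.27 = 199.8 N.

P_allow = 0.200 kN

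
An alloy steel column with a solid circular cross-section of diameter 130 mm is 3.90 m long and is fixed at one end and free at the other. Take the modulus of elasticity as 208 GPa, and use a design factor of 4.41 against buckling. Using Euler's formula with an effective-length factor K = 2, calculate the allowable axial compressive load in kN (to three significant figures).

I = πd⁴/64 = π×130⁴/64 = 1.402×10^7 mm⁴.
Effective length L_e = KL = 2×3.90 m = 7800 mm.
Euler critical load P_cr = π²EI/L_e² = π²×208000×1.402×10^7/7800² = 473100 N.
P_allow = P_cr/n = 473100/4.41 = 107300 N.

P_allow = 107 kN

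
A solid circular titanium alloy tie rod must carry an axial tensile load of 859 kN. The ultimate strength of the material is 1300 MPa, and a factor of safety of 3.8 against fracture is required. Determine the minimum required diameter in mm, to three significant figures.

d = 56.5 mm

Allowable stress σ_allow = 1300/3.8 = 342.1 MPa.
Required area A = F/σ_allow = 859000/342.1 = 2511 mm².
A = πd²/4 → d = √(4A/π) = 56.54 mm.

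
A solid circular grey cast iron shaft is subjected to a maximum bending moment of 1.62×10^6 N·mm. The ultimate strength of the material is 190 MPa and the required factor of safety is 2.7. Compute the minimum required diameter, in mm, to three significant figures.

d = 61.7 mm

σ_allow = 190/2.7 = 70.37 MPa.
For a solid circular section σ = 32M/(πd³), so d³ = 32M/(π σ_allow) = 32×1620000/(π×70.37) = 234500 mm³.
d = 61.67 mm.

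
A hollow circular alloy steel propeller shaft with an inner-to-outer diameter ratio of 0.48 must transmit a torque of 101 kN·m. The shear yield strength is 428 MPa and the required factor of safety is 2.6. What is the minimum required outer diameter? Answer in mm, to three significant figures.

d_o = 149 mm

τ_allow = 428/2.6 = 164.6 MPa.
For a hollow shaft τ = 16T/[πd_o³(1−k⁴)] with k = 0.48, so 1−k⁴ = 0.9469.
d_o³ = 16T/[π τ_allow (1−k⁴)] = 16×1.0100×10^8/(π×164.6×0.9469) = 3.300×10^6 mm³.
d_o = 148.9 mm.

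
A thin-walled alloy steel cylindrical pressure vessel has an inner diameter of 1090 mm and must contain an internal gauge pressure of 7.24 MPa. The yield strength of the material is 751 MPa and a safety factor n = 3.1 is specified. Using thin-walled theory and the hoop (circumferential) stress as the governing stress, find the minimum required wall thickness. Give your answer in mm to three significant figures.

σ_allow = 751/3.1 = 242.3 MPa.
Hoop stress σ_h = pD/(2t), so t = pD/(2σ_allow) = 7.24×1090/(2×242.3) = 16.29 mm.

t = 16.3 mm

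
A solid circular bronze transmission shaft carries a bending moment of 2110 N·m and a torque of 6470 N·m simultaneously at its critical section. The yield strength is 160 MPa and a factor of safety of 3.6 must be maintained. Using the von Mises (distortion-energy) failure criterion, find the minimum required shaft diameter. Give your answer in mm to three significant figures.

σ_allow = σ_y/n = 160/3.6 = 44.44 MPa.
For a solid shaft σ_b = 32M/(πd³) and τ = 16T/(πd³), so the von Mises stress is σ' = (16/πd³)·√(4M²+3T²).
√(4M²+3T²) = √(4×(2.110×10^6)² + 3×(6.470×10^6)²) = 1.197×10^7 N·mm.
d³ = 16×1.197×10^7/(π×44.44) = 1.372×10^6 mm³.
d = 111.1 mm.

d = 111 mm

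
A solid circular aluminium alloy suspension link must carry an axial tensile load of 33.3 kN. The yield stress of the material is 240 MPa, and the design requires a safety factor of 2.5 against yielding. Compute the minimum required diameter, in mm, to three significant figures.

d = 21.0 mm

Allowable stress σ_allow = 240/2.5 = 96.00 MPa.
Required area A = F/σ_allow = 33300/96.00 = 346.9 mm².
A = πd²/4 → d = √(4A/π) = 21.02 mm.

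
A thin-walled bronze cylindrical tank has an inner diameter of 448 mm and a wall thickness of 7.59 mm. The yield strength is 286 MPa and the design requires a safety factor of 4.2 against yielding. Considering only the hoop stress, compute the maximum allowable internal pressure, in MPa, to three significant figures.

p_allow = 2.31 MPa

σ_allow = 286/4.2 = 68.10 MPa.
σ_h = pD/(2t) → p_allow = 2σ_allow t/D = 2×68.10×7.59/448 = 2.307 MPa.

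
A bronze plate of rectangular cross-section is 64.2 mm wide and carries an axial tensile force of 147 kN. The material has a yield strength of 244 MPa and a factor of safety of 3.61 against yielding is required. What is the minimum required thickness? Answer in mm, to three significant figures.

t = 33.9 mm

σ_allow = 244/3.61 = 67.59 MPa.
Required area A = F/σ_allow = 147000/67.59 = 2175 mm².
t = A/w = 2175/64.2 = 33.88 mm.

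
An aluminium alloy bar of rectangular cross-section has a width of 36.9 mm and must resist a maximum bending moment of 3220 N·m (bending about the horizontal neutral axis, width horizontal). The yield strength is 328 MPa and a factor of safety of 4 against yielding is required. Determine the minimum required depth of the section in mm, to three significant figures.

σ_allow = 328/4 = 82.00 MPa.
For a rectangular section σ = 6M/(bh²), so h² = 6M/(b σ_allow) = 6×3220000/(36.9×82.00) = 6385 mm².
h = 79.91 mm.

h = 79.9 mm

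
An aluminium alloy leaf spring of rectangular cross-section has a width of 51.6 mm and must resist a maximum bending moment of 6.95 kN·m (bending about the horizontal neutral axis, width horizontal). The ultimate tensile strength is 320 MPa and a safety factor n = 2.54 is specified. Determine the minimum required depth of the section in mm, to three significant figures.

h = 80.1 mm

σ_allow = 320/2.54 = 126.0 MPa.
For a rectangular section σ = 6M/(bh²), so h² = 6M/(b σ_allow) = 6×6950000/(51.6×126.0) = 6415 mm².
h = 80.09 mm.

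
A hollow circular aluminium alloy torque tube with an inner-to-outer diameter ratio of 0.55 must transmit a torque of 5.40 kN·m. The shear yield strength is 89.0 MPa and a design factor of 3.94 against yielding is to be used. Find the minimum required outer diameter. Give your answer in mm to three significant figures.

τ_allow = 89.0/3.94 = 22.59 MPa.
For a hollow shaft τ = 16T/[πd_o³(1−k⁴)] with k = 0.55, so 1−k⁴ = 0.9085.
d_o³ = 16T/[π τ_allow (1−k⁴)] = 16×5400000/(π×22.59×0.9085) = 1.340×10^6 mm³.
d_o = 110.3 mm.

d_o = 110 mm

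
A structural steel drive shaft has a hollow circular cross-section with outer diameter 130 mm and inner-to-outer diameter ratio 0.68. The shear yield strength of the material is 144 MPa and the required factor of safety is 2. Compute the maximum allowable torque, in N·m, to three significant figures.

τ_allow = 144/2 = 72.00 MPa.
For a hollow shaft T_allow = τ_allow·πd_o³(1−k⁴)/16 with 1−k⁴ = 0.7862, so πd_o³(1−k⁴)/16 = 339100 mm³.
T_allow = 72.00×339100 = 2.442×10^7 N·mm = 24420 N·m.

T_allow = 24400 N·m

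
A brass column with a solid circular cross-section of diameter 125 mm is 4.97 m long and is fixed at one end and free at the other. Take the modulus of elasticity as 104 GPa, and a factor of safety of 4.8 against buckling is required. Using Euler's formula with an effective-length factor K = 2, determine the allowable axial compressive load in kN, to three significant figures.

I = πd⁴/64 = π×125⁴/64 = 1.198×10^7 mm⁴.
Effective length L_e = KL = 2×4.97 m = 9940 mm.
Euler critical load P_cr = π²EI/L_e² = π²×104000×1.198×10^7/9940² = 124500 N.
P_allow = P_cr/n = 124500/4.8 = 25940 N.

P_allow = 25.9 kN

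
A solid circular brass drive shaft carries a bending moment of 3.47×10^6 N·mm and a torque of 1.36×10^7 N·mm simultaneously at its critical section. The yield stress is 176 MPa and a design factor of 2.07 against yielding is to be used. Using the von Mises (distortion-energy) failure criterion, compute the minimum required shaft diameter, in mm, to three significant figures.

σ_allow = σ_y/n = 176/2.07 = 85.02 MPa.
For a solid shaft σ_b = 32M/(πd³) and τ = 16T/(πd³), so the von Mises stress is σ' = (16/πd³)·√(4M²+3T²).
√(4M²+3T²) = √(4×(3.470×10^6)² + 3×(1.360×10^7)²) = 2.456×10^7 N·mm.
d³ = 16×2.456×10^7/(π×85.02) = 1.471×10^6 mm³.
d = 113.7 mm.

d = 114 mm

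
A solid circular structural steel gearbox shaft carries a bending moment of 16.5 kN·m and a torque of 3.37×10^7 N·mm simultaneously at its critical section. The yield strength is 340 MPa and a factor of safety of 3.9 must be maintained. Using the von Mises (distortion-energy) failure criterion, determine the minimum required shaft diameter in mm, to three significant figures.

d = 158 mm

σ_allow = σ_y/n = 340/3.9 = 87.18 MPa.
For a solid shaft σ_b = 32M/(πd³) and τ = 16T/(πd³), so the von Mises stress is σ' = (16/πd³)·√(4M²+3T²).
√(4M²+3T²) = √(4×(1.650×10^7)² + 3×(3.370×10^7)²) = 6.705×10^7 N·mm.
d³ = 16×6.705×10^7/(π×87.18) = 3.917×10^6 mm³.
d = 157.6 mm.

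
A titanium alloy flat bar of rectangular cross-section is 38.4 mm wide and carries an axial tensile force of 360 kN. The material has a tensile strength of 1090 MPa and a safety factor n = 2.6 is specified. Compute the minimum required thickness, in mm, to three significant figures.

σ_allow = 1090/2.6 = 419.2 MPa.
Required area A = F/σ_allow = 360000/419.2 = 858.7 mm².
t = A/w = 858.7/38.4 = 22.36 mm.

t = 22.4 mm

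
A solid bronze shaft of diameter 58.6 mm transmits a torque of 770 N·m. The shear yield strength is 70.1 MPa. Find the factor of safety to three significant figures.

τ = 16T/(πd³) = 16×770000/(π×58.6³) = 19.49 MPa.
n = τ_limit/τ = 70.1/19.49 = 3.597.

n = 3.60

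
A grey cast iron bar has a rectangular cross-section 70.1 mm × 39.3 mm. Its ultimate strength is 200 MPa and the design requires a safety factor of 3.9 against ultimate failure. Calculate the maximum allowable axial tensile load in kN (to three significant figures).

σ_allow = 200/3.9 = 51.28 MPa.
A = 70.1×39.3 = 2755 mm².
F_allow = σ_allow × A = 51.28×2755 = 141300 N.

F_allow = 141 kN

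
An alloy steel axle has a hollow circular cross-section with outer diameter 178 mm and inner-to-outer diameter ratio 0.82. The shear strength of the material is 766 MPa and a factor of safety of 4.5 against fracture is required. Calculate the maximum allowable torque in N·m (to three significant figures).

τ_allow = 766/4.5 = 170.2 MPa.
For a hollow shaft T_allow = τ_allow·πd_o³(1−k⁴)/16 with 1−k⁴ = 0.5479, so πd_o³(1−k⁴)/16 = 606700 mm³.
T_allow = 170.2×606700 = 1.033×10^8 N·mm = 103300 N·m.

T_allow = 1.03×10^5 N·m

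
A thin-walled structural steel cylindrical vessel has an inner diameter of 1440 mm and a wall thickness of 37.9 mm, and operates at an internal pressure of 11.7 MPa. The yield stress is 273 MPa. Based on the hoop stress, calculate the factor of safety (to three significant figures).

σ_h = pD/(2t) = 11.7×1440/(2×37.9) = 222.3 MPa.
n = 273/222.3 = 1.228.

n = 1.23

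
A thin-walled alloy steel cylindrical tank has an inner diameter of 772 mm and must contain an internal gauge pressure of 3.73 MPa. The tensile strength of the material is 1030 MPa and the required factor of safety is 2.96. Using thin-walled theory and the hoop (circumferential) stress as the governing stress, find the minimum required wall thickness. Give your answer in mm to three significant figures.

σ_allow = 1030/2.96 = 348.0 MPa.
Hoop stress σ_h = pD/(2t), so t = pD/(2σ_allow) = 3.73×772/(2×348.0) = 4.138 mm.

t = 4.14 mm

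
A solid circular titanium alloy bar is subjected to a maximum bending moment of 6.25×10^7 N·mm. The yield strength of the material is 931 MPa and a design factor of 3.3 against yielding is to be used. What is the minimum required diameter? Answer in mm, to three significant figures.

σ_allow = 931/3.3 = 282.1 MPa.
For a solid circular section σ = 32M/(πd³), so d³ = 32M/(π σ_allow) = 32×6.2500×10^7/(π×282.1) = 2.257×10^6 mm³.
d = 131.2 mm.

d = 131 mm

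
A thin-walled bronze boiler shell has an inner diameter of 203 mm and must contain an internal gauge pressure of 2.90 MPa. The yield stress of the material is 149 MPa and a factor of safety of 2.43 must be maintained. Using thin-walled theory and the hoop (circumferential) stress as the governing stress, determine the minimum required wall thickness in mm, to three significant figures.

σ_allow = 149/2.43 = 61.32 MPa.
Hoop stress σ_h = pD/(2t), so t = pD/(2σ_allow) = 2.90×203/(2×61.32) = 4.800 mm.

t = 4.80 mm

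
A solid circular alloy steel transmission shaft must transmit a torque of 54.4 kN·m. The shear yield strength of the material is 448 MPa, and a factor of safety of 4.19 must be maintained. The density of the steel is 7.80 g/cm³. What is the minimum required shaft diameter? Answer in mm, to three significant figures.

Allowable shear stress τ_allow = 448/4.19 = 106.9 MPa.
For a solid shaft τ = 16T/(πd³), so d³ = 16T/(π τ_allow) = 16×5.4400×10^7/(π×106.9) = 2.591×10^6 mm³.
d = (2.591×10^6)^(1/3) = 137.4 mm.

d = 137 mm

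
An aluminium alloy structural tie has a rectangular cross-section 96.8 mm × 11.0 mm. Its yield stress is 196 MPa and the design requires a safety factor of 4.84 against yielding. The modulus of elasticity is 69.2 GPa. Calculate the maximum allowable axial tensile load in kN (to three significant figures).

σ_allow = 196/4.84 = 40.50 MPa.
A = 96.8×11.0 = 1065 mm².
F_allow = σ_allow × A = 40.50×1065 = 43120 N.

F_allow = 43.1 kN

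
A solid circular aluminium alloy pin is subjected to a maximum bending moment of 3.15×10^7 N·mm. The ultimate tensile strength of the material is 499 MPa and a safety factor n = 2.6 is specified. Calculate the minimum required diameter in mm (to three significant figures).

d = 119 mm

σ_allow = 499/2.6 = 191.9 MPa.
For a solid circular section σ = 32M/(πd³), so d³ = 32M/(π σ_allow) = 32×3.1500×10^7/(π×191.9) = 1.672×10^6 mm³.
d = 118.7 mm.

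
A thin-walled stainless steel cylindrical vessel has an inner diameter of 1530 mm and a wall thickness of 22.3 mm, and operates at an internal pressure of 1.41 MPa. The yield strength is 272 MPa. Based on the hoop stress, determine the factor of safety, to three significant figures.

σ_h = pD/(2t) = 1.41×1530/(2×22.3) = 48.37 MPa.
n = 272/48.37 = 5.623.

n = 5.62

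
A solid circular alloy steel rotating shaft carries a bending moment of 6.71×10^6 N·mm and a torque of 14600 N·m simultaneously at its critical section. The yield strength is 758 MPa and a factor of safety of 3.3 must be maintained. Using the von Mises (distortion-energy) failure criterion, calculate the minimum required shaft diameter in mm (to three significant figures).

σ_allow = σ_y/n = 758/3.3 = 229.7 MPa.
For a solid shaft σ_b = 32M/(πd³) and τ = 16T/(πd³), so the von Mises stress is σ' = (16/πd³)·√(4M²+3T²).
√(4M²+3T²) = √(4×(6.710×10^6)² + 3×(1.460×10^7)²) = 2.863×10^7 N·mm.
d³ = 16×2.863×10^7/(π×229.7) = 634800 mm³.
d = 85.94 mm.

d = 85.9 mm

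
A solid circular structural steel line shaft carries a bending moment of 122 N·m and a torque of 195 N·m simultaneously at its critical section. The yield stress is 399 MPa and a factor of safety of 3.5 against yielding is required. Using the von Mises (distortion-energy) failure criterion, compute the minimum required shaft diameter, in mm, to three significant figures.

σ_allow = σ_y/n = 399/3.5 = 114.0 MPa.
For a solid shaft σ_b = 32M/(πd³) and τ = 16T/(πd³), so the von Mises stress is σ' = (16/πd³)·√(4M²+3T²).
√(4M²+3T²) = √(4×(122000)² + 3×(195000)²) = 416700 N·mm.
d³ = 16×416700/(π×114.0) = 18610 mm³.
d = 26.50 mm.

d = 26.5 mm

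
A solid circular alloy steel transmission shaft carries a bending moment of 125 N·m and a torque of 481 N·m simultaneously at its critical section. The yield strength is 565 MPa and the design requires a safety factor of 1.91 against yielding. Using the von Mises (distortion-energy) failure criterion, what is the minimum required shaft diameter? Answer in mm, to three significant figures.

d = 24.6 mm

σ_allow = σ_y/n = 565/1.91 = 295.8 MPa.
For a solid shaft σ_b = 32M/(πd³) and τ = 16T/(πd³), so the von Mises stress is σ' = (16/πd³)·√(4M²+3T²).
√(4M²+3T²) = √(4×(125000)² + 3×(481000)²) = 869800 N·mm.
d³ = 16×869800/(π×295.8) = 14980 mm³.
d = 24.65 mm.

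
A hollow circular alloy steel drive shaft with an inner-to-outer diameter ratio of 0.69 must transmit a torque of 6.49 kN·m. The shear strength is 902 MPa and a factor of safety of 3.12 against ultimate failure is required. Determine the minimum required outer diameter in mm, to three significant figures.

τ_allow = 902/3.12 = 289.1 MPa.
For a hollow shaft τ = 16T/[πd_o³(1−k⁴)] with k = 0.69, so 1−k⁴ = 0.7733.
d_o³ = 16T/[π τ_allow (1−k⁴)] = 16×6490000/(π×289.1×0.7733) = 147800 mm³.
d_o = 52.88 mm.

d_o = 52.9 mm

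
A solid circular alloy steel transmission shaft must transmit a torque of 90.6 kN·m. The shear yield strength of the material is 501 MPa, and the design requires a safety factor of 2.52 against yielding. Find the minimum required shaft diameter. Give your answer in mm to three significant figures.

Allowable shear stress τ_allow = 501/2.52 = 198.8 MPa.
For a solid shaft τ = 16T/(πd³), so d³ = 16T/(π τ_allow) = 16×9.0600×10^7/(π×198.8) = 2.321×10^6 mm³.
d = (2.321×10^6)^(1/3) = 132.4 mm.

d = 132 mm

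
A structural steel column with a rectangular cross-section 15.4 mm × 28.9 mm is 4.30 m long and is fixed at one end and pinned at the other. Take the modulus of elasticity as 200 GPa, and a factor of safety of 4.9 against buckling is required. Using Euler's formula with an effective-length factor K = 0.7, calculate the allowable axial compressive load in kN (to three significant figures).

P_allow = 0.391 kN

Buckling occurs about the weak axis: I_min = h·b³/12 = 28.9×15.4³/12 = 8796 mm⁴ (b = 15.4 mm is the smaller dimension).
Effective length L_e = KL = 0.7×4.30 m = 3010 mm.
Euler critical load P_cr = π²EI/L_e² = π²×200000×8796/3010² = 1916 N.
P_allow = P_cr/n = 1916/4.9 = 391.1 N.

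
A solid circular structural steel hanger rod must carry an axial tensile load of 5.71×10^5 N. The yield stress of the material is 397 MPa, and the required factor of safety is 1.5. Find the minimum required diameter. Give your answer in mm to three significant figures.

d = 52.4 mm

Allowable stress σ_allow = 397/1.5 = 264.7 MPa.
Required area A = F/σ_allow = 571000/264.7 = 2157 mm².
A = πd²/4 → d = √(4A/π) = 52.41 mm.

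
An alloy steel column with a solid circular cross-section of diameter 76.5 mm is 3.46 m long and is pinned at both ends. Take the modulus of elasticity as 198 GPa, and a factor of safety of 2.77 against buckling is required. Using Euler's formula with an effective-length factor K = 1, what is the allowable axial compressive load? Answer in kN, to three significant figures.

I = πd⁴/64 = π×76.5⁴/64 = 1.681×10^6 mm⁴.
Effective length L_e = KL = 1×3.46 m = 3460 mm.
Euler critical load P_cr = π²EI/L_e² = π²×198000×1.681×10^6/3460² = 274400 N.
P_allow = P_cr/n = 274400/2.77 = 99070 N.

P_allow = 99.1 kN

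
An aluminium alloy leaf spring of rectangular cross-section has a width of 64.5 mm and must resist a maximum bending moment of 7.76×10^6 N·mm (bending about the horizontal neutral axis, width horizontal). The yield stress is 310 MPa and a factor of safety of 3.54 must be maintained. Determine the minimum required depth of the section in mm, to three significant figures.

σ_allow = 310/3.54 = 87.57 MPa.
For a rectangular section σ = 6M/(bh²), so h² = 6M/(b σ_allow) = 6×7760000/(64.5×87.57) = 8243 mm².
h = 90.79 mm.

h = 90.8 mm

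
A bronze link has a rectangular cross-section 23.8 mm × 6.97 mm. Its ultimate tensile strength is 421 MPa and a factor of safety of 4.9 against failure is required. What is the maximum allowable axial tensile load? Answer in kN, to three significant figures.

F_allow = 14.3 kN

σ_allow = 421/4.9 = 85.92 MPa.
A = 23.8×6.97 = 165.9 mm².
F_allow = σ_allow × A = 85.92×165.9 = 14250 N.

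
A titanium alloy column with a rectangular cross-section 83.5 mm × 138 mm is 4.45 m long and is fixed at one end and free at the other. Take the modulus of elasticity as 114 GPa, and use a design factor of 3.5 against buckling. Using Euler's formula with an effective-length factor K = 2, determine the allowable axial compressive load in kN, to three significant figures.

P_allow = 27.2 kN

Buckling occurs about the weak axis: I_min = h·b³/12 = 138×83.5³/12 = 6.695×10^6 mm⁴ (b = 83.5 mm is the smaller dimension).
Effective length L_e = KL = 2×4.45 m = 8900 mm.
Euler critical load P_cr = π²EI/L_e² = π²×114000×6.695×10^6/8900² = 95100 N.
P_allow = P_cr/n = 95100/3.5 = 27170 N.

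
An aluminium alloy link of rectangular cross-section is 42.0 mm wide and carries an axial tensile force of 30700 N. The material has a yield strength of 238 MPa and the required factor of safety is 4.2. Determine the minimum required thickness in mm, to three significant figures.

σ_allow = 238/4.2 = 56.67 MPa.
Required area A = F/σ_allow = 30700/56.67 = 541.8 mm².
t = A/w = 541.8/42.0 = 12.90 mm.

t = 12.9 mm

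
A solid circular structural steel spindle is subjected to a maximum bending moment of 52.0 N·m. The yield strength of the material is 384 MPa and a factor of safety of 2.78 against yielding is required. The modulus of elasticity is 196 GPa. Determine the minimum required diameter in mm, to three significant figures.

σ_allow = 384/2.78 = 138.1 MPa.
For a solid circular section σ = 32M/(πd³), so d³ = 32M/(π σ_allow) = 32×52000/(π×138.1) = 3835 mm³.
d = 15.65 mm.

d = 15.7 mm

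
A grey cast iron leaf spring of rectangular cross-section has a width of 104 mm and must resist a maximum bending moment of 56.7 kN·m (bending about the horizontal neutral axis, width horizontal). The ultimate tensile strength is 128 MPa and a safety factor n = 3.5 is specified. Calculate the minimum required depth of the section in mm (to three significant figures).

σ_allow = 128/3.5 = 36.57 MPa.
For a rectangular section σ = 6M/(bh²), so h² = 6M/(b σ_allow) = 6×5.6700×10^7/(104×36.57) = 89450 mm².
h = 299.1 mm.

h = 299 mm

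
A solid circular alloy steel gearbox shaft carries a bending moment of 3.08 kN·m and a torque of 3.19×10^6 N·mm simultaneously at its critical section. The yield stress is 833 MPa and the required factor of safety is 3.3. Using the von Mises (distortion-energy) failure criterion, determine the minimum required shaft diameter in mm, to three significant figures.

σ_allow = σ_y/n = 833/3.3 = 252.4 MPa.
For a solid shaft σ_b = 32M/(πd³) and τ = 16T/(πd³), so the von Mises stress is σ' = (16/πd³)·√(4M²+3T²).
√(4M²+3T²) = √(4×(3.080×10^6)² + 3×(3.190×10^6)²) = 8.275×10^6 N·mm.
d³ = 16×8.275×10^6/(π×252.4) = 167000 mm³.
d = 55.06 mm.

d = 55.1 mm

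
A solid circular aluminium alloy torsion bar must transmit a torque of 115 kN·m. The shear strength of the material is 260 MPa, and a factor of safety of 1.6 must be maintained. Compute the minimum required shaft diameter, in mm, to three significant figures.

d = 153 mm

Allowable shear stress τ_allow = 260/1.6 = 162.5 MPa.
For a solid shaft τ = 16T/(πd³), so d³ = 16T/(π τ_allow) = 16×1.1500×10^8/(π×162.5) = 3.604×10^6 mm³.
d = (3.604×10^6)^(1/3) = 153.3 mm.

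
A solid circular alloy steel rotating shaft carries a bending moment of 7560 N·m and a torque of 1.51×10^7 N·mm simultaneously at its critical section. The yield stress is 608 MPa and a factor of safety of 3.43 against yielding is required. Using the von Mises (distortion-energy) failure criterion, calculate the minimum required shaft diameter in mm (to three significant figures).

d = 95.4 mm

σ_allow = σ_y/n = 608/3.43 = 177.3 MPa.
For a solid shaft σ_b = 32M/(πd³) and τ = 16T/(πd³), so the von Mises stress is σ' = (16/πd³)·√(4M²+3T²).
√(4M²+3T²) = √(4×(7.560×10^6)² + 3×(1.510×10^7)²) = 3.021×10^7 N·mm.
d³ = 16×3.021×10^7/(π×177.3) = 868000 mm³.
d = 95.39 mm.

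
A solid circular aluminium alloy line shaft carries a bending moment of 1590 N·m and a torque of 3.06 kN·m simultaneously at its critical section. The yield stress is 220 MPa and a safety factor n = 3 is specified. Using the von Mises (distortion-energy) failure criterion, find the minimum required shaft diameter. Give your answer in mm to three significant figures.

σ_allow = σ_y/n = 220/3 = 73.33 MPa.
For a solid shaft σ_b = 32M/(πd³) and τ = 16T/(πd³), so the von Mises stress is σ' = (16/πd³)·√(4M²+3T²).
√(4M²+3T²) = √(4×(1.590×10^6)² + 3×(3.060×10^6)²) = 6.181×10^6 N·mm.
d³ = 16×6.181×10^6/(π×73.33) = 429300 mm³.
d = 75.43 mm.

d = 75.4 mm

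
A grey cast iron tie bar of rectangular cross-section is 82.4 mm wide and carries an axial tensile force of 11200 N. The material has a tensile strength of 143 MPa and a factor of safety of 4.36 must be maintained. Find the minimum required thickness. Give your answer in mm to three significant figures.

σ_allow = 143/4.36 = 32.80 MPa.
Required area A = F/σ_allow = 11200/32.80 = 341.5 mm².
t = A/w = 341.5/82.4 = 4.144 mm.

t = 4.14 mm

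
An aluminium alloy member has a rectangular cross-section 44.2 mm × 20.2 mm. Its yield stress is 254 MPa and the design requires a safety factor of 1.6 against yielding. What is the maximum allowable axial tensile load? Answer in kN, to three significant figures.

F_allow = 142 kN

σ_allow = 254/1.6 = 158.8 MPa.
A = 44.2×20.2 = 892.8 mm².
F_allow = σ_allow × A = 158.8×892.8 = 141700 N.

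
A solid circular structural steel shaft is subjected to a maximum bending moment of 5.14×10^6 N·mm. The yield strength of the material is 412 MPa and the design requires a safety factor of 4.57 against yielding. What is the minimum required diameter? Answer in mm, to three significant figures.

σ_allow = 412/4.57 = 90.15 MPa.
For a solid circular section σ = 32M/(πd³), so d³ = 32M/(π σ_allow) = 32×5140000/(π×90.15) = 580700 mm³.
d = 83.43 mm.

d = 83.4 mm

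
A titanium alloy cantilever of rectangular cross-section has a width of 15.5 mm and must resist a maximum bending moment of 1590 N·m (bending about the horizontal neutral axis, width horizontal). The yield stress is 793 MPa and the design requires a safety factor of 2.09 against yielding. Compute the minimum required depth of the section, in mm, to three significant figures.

σ_allow = 793/2.09 = 379.4 MPa.
For a rectangular section σ = 6M/(bh²), so h² = 6M/(b σ_allow) = 6×1590000/(15.5×379.4) = 1622 mm².
h = 40.28 mm.

h = 40.3 mm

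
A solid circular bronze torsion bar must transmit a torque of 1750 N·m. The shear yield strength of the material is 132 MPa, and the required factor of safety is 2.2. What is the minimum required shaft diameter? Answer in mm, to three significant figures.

d = 53.0 mm

Allowable shear stress τ_allow = 132/2.2 = 60.00 MPa.
For a solid shaft τ = 16T/(πd³), so d³ = 16T/(π τ_allow) = 16×1750000/(π×60.00) = 148500 mm³.
d = (148500)^(1/3) = 52.96 mm.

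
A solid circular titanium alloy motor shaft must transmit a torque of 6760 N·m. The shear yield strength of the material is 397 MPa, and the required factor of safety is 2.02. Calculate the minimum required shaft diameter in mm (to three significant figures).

d = 56.0 mm

Allowable shear stress τ_allow = 397/2.02 = 196.5 MPa.
For a solid shaft τ = 16T/(πd³), so d³ = 16T/(π τ_allow) = 16×6760000/(π×196.5) = 175200 mm³.
d = (175200)^(1/3) = 55.95 mm.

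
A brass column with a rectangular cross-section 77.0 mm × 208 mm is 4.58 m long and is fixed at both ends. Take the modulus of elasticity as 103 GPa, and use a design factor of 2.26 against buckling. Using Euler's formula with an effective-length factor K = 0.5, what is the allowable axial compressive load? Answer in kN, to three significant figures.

P_allow = 679 kN

Buckling occurs about the weak axis: I_min = h·b³/12 = 208×77.0³/12 = 7.913×10^6 mm⁴ (b = 77.0 mm is the smaller dimension).
Effective length L_e = KL = 0.5×4.58 m = 2290 mm.
Euler critical load P_cr = π²EI/L_e² = π²×103000×7.913×10^6/2290² = 1.534×10^6 N.
P_allow = P_cr/n = 1.534×10^6/2.26 = 678800 N.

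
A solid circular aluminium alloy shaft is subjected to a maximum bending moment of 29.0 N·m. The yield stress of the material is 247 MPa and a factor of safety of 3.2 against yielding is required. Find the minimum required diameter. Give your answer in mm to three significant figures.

d = 15.6 mm

σ_allow = 247/3.2 = 77.19 MPa.
For a solid circular section σ = 32M/(πd³), so d³ = 32M/(π σ_allow) = 32×29000/(π×77.19) = 3827 mm³.
d = 15.64 mm.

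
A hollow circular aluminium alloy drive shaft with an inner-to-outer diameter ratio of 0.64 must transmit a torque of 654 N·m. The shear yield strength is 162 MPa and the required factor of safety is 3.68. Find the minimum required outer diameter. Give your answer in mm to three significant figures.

d_o = 45.0 mm

τ_allow = 162/3.68 = 44.02 MPa.
For a hollow shaft τ = 16T/[πd_o³(1−k⁴)] with k = 0.64, so 1−k⁴ = 0.8322.
d_o³ = 16T/[π τ_allow (1−k⁴)] = 16×654000/(π×44.02×0.8322) = 90920 mm³.
d_o = 44.97 mm.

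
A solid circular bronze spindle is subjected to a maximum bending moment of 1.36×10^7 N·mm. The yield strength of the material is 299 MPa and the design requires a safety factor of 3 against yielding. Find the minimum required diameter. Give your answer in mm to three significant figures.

d = 112 mm

σ_allow = 299/3 = 99.67 MPa.
For a solid circular section σ = 32M/(πd³), so d³ = 32M/(π σ_allow) = 32×1.3600×10^7/(π×99.67) = 1.390×10^6 mm³.
d = 111.6 mm.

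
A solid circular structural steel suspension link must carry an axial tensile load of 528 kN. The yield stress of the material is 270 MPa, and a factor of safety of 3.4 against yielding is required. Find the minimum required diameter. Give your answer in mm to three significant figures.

d = 92.0 mm

Allowable stress σ_allow = 270/3.4 = 79.41 MPa.
Required area A = F/σ_allow = 528000/79.41 = 6649 mm².
A = πd²/4 → d = √(4A/π) = 92.01 mm.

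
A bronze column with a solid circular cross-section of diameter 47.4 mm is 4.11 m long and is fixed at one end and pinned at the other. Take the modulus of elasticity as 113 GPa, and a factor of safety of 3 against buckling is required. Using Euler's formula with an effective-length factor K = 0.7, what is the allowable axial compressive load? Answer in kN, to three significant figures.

I = πd⁴/64 = π×47.4⁴/64 = 247800 mm⁴.
Effective length L_e = KL = 0.7×4.11 m = 2877 mm.
Euler critical load P_cr = π²EI/L_e² = π²×113000×247800/2877² = 33390 N.
P_allow = P_cr/n = 33390/3 = 11130 N.

P_allow = 11.1 kN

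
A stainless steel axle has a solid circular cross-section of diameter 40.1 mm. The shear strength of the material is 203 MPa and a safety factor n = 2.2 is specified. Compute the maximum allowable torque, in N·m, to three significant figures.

T_allow = 1170 N·m

τ_allow = 203/2.2 = 92.27 MPa.
For a solid shaft T_allow = τ_allow·πd³/16; πd³/16 = π×40.1³/16 = 12660 mm³.
T_allow = 92.27×12660 = 1.168×10^6 N·mm = 1168 N·m.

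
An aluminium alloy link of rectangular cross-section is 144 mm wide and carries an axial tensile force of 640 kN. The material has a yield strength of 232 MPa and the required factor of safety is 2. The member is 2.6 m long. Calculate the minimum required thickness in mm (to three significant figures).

σ_allow = 232/2 = 116.0 MPa.
Required area A = F/σ_allow = 640000/116.0 = 5517 mm².
t = A/w = 5517/144 = 38.31 mm.

t = 38.3 mm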